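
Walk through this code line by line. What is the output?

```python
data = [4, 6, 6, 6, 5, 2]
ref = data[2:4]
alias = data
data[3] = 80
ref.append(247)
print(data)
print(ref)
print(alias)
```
[4, 6, 6, 80, 5, 2]
[6, 6, 247]
[4, 6, 6, 80, 5, 2]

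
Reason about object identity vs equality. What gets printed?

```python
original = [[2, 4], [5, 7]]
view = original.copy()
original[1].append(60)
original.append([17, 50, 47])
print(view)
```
[[2, 4], [5, 7, 60]]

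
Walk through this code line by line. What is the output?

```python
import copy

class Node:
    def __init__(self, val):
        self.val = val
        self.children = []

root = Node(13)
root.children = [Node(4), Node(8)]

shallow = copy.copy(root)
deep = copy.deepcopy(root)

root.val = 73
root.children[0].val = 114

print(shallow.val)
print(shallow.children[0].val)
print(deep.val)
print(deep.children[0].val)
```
13
114
13
4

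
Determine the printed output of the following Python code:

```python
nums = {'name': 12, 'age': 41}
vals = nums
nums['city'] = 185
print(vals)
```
{'name': 12, 'age': 41, 'city': 185}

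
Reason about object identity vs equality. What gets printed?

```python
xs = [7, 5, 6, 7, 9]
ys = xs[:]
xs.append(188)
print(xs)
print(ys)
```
[7, 5, 6, 7, 9, 188]
[7, 5, 6, 7, 9]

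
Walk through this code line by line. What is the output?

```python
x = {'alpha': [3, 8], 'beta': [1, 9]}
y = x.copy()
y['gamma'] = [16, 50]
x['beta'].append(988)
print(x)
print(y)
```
{'alpha': [3, 8], 'beta': [1, 9, 988]}
{'alpha': [3, 8], 'beta': [1, 9, 988], 'gamma': [16, 50]}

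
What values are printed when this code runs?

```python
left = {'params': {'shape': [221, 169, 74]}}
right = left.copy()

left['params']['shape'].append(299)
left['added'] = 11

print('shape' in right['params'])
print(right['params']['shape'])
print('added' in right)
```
True
[221, 169, 74, 299]
False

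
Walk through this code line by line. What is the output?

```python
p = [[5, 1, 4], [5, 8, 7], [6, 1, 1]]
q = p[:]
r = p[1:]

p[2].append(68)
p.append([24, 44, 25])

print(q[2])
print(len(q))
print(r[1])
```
[6, 1, 1, 68]
3
[6, 1, 1, 68]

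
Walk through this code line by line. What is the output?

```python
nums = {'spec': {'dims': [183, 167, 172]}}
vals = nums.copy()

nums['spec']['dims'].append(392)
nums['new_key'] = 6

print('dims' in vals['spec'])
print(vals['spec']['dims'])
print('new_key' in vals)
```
True
[183, 167, 172, 392]
False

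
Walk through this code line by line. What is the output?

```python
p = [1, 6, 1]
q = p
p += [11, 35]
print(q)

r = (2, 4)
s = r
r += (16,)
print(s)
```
[1, 6, 1, 11, 35]
(2, 4)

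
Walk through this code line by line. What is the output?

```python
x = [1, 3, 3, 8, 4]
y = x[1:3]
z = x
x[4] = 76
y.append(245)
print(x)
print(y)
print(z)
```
[1, 3, 3, 8, 76]
[3, 3, 245]
[1, 3, 3, 8, 76]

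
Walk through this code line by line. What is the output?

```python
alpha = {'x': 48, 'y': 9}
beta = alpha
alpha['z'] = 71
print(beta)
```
{'x': 48, 'y': 9, 'z': 71}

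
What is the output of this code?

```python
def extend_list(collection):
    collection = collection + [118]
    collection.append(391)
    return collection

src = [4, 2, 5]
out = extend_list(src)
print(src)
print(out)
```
[4, 2, 5]
[4, 2, 5, 118, 391]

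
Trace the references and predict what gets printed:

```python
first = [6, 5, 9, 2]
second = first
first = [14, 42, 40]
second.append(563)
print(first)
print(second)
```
[14, 42, 40]
[6, 5, 9, 2, 563]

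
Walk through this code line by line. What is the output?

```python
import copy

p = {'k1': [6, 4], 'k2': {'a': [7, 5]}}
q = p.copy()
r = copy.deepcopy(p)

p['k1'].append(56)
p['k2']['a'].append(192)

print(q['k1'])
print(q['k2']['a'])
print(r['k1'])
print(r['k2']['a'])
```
[6, 4, 56]
[7, 5, 192]
[6, 4]
[7, 5]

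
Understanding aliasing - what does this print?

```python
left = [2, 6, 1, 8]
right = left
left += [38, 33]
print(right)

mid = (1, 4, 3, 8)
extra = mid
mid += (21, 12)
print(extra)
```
[2, 6, 1, 8, 38, 33]
(1, 4, 3, 8)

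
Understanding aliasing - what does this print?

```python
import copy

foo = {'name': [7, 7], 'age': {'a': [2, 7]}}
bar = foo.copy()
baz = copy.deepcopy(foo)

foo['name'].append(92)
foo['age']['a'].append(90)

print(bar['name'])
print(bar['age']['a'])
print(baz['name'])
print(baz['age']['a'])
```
[7, 7, 92]
[2, 7, 90]
[7, 7]
[2, 7]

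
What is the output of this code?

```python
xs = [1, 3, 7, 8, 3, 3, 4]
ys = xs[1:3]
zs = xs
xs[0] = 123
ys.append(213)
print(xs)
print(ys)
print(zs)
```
[123, 3, 7, 8, 3, 3, 4]
[3, 7, 213]
[123, 3, 7, 8, 3, 3, 4]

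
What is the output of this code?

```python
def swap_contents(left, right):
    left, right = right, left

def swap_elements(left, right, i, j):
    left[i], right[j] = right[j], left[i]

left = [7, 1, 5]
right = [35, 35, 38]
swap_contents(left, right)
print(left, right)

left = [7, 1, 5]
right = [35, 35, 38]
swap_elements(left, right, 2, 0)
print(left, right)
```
[7, 1, 5] [35, 35, 38]
[7, 1, 35] [5, 35, 38]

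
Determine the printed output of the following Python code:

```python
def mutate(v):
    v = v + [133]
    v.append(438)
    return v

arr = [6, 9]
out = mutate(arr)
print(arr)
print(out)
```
[6, 9]
[6, 9, 133, 438]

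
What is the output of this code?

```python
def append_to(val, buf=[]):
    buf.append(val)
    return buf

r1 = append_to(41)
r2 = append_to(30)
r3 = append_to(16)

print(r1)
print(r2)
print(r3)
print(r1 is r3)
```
[41, 30, 16]
[41, 30, 16]
[41, 30, 16]
True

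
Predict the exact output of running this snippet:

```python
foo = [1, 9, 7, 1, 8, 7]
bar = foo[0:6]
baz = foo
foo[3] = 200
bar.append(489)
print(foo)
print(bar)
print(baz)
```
[1, 9, 7, 200, 8, 7]
[1, 9, 7, 1, 8, 7, 489]
[1, 9, 7, 200, 8, 7]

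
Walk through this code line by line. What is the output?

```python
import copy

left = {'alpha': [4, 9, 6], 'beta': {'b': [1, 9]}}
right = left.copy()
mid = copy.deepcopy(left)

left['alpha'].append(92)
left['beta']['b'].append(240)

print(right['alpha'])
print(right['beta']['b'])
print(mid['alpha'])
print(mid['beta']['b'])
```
[4, 9, 6, 92]
[1, 9, 240]
[4, 9, 6]
[1, 9]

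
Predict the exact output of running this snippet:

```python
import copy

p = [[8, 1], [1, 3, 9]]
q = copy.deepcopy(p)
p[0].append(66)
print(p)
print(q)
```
[[8, 1, 66], [1, 3, 9]]
[[8, 1], [1, 3, 9]]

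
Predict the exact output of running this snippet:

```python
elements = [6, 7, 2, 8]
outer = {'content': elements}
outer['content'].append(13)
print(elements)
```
[6, 7, 2, 8, 13]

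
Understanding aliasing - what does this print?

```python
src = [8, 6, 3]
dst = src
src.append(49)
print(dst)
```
[8, 6, 3, 49]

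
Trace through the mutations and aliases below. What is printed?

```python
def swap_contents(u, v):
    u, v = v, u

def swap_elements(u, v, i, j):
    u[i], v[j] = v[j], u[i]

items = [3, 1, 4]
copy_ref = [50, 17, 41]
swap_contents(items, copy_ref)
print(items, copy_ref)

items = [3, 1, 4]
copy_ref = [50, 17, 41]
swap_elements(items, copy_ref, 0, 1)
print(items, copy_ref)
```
[3, 1, 4] [50, 17, 41]
[17, 1, 4] [50, 3, 41]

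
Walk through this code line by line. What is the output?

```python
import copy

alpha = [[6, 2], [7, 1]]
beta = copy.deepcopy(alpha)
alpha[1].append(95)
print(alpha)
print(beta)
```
[[6, 2], [7, 1, 95]]
[[6, 2], [7, 1]]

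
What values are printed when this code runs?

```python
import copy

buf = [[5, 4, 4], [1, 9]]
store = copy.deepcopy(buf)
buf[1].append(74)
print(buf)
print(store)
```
[[5, 4, 4], [1, 9, 74]]
[[5, 4, 4], [1, 9]]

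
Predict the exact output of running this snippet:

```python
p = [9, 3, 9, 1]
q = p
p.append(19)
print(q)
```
[9, 3, 9, 1, 19]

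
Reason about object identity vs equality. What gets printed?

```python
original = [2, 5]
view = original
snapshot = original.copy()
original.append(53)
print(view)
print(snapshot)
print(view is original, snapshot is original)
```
[2, 5, 53]
[2, 5]
True False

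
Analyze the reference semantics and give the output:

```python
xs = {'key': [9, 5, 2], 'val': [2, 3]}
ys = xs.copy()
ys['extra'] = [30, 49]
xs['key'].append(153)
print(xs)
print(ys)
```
{'key': [9, 5, 2, 153], 'val': [2, 3]}
{'key': [9, 5, 2, 153], 'val': [2, 3], 'extra': [30, 49]}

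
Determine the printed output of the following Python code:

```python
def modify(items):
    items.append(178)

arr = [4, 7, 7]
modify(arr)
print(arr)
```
[4, 7, 7, 178]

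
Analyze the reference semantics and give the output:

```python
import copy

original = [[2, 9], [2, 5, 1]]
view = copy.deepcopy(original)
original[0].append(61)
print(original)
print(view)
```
[[2, 9, 61], [2, 5, 1]]
[[2, 9], [2, 5, 1]]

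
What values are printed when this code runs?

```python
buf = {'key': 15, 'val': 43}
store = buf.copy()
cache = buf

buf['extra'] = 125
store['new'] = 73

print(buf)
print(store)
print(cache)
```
{'key': 15, 'val': 43, 'extra': 125}
{'key': 15, 'val': 43, 'new': 73}
{'key': 15, 'val': 43, 'extra': 125}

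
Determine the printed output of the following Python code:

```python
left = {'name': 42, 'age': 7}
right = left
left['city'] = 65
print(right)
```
{'name': 42, 'age': 7, 'city': 65}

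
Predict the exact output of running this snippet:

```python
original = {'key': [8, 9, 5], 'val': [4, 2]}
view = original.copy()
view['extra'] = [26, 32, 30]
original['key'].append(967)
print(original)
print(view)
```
{'key': [8, 9, 5, 967], 'val': [4, 2]}
{'key': [8, 9, 5, 967], 'val': [4, 2], 'extra': [26, 32, 30]}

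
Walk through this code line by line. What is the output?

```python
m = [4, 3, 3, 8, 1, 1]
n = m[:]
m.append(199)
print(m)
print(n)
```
[4, 3, 3, 8, 1, 1, 199]
[4, 3, 3, 8, 1, 1]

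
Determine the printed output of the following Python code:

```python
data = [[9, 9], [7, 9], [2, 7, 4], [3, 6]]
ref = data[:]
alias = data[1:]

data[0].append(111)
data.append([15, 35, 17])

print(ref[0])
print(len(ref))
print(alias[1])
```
[9, 9, 111]
4
[2, 7, 4]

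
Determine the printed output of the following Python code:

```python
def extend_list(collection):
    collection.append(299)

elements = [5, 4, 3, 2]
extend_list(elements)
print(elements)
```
[5, 4, 3, 2, 299]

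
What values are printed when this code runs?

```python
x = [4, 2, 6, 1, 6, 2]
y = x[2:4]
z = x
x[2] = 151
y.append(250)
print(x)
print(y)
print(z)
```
[4, 2, 151, 1, 6, 2]
[6, 1, 250]
[4, 2, 151, 1, 6, 2]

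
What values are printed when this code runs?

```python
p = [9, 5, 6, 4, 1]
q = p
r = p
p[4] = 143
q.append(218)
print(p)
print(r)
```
[9, 5, 6, 4, 143, 218]
[9, 5, 6, 4, 143, 218]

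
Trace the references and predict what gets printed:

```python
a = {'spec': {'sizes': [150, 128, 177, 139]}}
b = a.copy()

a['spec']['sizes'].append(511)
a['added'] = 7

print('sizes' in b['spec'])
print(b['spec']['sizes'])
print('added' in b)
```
True
[150, 128, 177, 139, 511]
False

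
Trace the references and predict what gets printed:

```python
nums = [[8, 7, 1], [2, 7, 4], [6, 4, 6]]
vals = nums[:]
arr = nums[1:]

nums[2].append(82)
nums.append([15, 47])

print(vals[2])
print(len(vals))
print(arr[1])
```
[6, 4, 6, 82]
3
[6, 4, 6, 82]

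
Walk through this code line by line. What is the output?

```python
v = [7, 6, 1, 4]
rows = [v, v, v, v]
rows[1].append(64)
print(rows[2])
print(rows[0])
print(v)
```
[7, 6, 1, 4, 64]
[7, 6, 1, 4, 64]
[7, 6, 1, 4, 64]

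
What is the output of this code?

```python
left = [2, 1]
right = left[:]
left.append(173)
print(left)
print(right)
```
[2, 1, 173]
[2, 1]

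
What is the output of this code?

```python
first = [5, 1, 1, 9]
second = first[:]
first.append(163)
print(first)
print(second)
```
[5, 1, 1, 9, 163]
[5, 1, 1, 9]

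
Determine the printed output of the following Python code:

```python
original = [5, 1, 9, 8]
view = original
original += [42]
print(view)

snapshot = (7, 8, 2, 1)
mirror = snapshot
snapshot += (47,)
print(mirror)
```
[5, 1, 9, 8, 42]
(7, 8, 2, 1)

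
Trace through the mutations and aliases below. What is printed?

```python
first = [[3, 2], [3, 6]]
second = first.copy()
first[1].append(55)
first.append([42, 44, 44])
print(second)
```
[[3, 2], [3, 6, 55]]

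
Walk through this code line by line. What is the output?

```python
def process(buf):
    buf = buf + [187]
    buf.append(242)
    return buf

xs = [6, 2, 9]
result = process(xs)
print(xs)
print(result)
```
[6, 2, 9]
[6, 2, 9, 187, 242]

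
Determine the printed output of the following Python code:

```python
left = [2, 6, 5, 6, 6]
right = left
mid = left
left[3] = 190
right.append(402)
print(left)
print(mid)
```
[2, 6, 5, 190, 6, 402]
[2, 6, 5, 190, 6, 402]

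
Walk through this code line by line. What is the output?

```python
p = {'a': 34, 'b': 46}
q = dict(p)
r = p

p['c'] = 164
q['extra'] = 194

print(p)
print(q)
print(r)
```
{'a': 34, 'b': 46, 'c': 164}
{'a': 34, 'b': 46, 'extra': 194}
{'a': 34, 'b': 46, 'c': 164}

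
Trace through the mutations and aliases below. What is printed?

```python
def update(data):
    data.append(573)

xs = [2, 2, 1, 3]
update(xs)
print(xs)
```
[2, 2, 1, 3, 573]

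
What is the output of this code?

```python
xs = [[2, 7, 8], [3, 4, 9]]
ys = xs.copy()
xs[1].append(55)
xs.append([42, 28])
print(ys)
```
[[2, 7, 8], [3, 4, 9, 55]]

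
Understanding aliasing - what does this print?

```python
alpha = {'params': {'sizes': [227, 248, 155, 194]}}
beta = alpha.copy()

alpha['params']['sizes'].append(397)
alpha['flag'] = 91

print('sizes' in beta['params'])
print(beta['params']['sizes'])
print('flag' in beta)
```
True
[227, 248, 155, 194, 397]
False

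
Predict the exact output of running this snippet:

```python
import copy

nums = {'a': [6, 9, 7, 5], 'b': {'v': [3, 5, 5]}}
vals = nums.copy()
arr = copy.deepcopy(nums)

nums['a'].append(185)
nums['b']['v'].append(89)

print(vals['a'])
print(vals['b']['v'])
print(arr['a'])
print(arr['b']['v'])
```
[6, 9, 7, 5, 185]
[3, 5, 5, 89]
[6, 9, 7, 5]
[3, 5, 5]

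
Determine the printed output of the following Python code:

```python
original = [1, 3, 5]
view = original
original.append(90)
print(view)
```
[1, 3, 5, 90]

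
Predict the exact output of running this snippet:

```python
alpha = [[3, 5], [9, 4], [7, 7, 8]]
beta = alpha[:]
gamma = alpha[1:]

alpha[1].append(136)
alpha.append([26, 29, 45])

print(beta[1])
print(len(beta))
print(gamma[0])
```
[9, 4, 136]
3
[9, 4, 136]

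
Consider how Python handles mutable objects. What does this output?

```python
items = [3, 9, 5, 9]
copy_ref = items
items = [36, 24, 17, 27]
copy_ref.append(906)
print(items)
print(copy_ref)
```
[36, 24, 17, 27]
[3, 9, 5, 9, 906]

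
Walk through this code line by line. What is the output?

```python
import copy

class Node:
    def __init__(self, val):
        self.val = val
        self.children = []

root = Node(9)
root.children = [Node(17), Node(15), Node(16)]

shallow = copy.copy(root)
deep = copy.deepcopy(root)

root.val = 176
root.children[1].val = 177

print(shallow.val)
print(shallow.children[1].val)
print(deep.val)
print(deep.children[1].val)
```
9
177
9
15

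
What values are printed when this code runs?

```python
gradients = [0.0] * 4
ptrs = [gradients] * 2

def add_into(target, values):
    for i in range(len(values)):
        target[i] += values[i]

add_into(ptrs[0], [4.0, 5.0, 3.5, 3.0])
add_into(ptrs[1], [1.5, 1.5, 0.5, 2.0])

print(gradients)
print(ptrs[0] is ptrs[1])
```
[5.5, 6.5, 4.0, 5.0]
True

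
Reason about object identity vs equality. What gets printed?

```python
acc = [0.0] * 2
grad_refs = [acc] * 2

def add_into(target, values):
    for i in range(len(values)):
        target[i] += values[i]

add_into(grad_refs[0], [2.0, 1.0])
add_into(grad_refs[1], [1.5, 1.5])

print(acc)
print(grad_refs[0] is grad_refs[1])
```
[3.5, 2.5]
True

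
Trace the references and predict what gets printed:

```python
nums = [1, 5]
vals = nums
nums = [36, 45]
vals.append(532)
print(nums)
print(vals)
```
[36, 45]
[1, 5, 532]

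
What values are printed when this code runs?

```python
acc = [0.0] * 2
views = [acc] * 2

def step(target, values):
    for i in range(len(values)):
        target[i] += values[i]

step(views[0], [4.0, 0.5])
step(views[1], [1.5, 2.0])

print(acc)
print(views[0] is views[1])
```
[5.5, 2.5]
True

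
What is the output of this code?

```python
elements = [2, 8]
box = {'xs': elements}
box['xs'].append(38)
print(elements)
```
[2, 8, 38]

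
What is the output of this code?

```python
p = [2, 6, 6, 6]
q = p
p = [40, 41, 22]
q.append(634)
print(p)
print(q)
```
[40, 41, 22]
[2, 6, 6, 6, 634]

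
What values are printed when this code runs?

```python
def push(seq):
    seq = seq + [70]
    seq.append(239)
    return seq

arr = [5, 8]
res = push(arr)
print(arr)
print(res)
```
[5, 8]
[5, 8, 70, 239]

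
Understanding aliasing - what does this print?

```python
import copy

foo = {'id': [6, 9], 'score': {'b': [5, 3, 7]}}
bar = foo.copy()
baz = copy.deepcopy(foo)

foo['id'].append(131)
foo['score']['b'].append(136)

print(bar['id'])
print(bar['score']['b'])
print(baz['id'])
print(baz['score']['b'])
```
[6, 9, 131]
[5, 3, 7, 136]
[6, 9]
[5, 3, 7]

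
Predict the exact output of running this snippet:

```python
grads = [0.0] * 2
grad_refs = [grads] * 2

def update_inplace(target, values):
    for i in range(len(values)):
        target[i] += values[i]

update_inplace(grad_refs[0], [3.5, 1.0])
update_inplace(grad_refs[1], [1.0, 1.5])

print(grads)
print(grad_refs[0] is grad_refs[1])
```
[4.5, 2.5]
True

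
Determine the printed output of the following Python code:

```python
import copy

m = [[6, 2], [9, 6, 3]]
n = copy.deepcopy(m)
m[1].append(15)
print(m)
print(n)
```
[[6, 2], [9, 6, 3, 15]]
[[6, 2], [9, 6, 3]]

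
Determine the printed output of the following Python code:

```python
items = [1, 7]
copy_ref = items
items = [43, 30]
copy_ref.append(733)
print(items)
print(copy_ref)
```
[43, 30]
[1, 7, 733]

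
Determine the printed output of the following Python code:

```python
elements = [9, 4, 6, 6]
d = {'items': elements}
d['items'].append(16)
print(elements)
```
[9, 4, 6, 6, 16]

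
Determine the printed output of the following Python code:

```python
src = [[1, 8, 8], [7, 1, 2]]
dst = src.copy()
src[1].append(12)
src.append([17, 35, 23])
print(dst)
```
[[1, 8, 8], [7, 1, 2, 12]]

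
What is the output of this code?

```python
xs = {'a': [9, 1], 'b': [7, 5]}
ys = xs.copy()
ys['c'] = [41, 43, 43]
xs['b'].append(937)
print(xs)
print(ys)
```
{'a': [9, 1], 'b': [7, 5, 937]}
{'a': [9, 1], 'b': [7, 5, 937], 'c': [41, 43, 43]}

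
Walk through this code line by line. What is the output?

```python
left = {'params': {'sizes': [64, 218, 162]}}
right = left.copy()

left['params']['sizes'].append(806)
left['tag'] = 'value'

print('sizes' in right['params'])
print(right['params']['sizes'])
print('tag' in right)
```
True
[64, 218, 162, 806]
False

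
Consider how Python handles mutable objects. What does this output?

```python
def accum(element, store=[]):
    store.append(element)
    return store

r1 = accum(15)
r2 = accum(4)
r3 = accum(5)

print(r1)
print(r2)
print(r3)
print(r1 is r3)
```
[15, 4, 5]
[15, 4, 5]
[15, 4, 5]
True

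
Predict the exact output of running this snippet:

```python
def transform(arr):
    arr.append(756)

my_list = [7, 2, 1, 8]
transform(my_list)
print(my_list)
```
[7, 2, 1, 8, 756]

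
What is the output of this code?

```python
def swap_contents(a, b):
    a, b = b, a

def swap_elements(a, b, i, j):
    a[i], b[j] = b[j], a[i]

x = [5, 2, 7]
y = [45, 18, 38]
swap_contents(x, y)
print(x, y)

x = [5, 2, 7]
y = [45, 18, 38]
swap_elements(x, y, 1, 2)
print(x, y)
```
[5, 2, 7] [45, 18, 38]
[5, 38, 7] [45, 18, 2]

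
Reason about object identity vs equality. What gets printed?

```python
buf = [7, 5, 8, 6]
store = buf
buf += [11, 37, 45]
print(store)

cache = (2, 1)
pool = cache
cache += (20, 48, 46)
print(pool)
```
[7, 5, 8, 6, 11, 37, 45]
(2, 1)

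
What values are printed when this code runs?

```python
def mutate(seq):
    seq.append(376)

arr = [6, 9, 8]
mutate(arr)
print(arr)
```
[6, 9, 8, 376]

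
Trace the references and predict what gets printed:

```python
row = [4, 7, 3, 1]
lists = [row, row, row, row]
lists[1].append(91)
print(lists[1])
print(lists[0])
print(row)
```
[4, 7, 3, 1, 91]
[4, 7, 3, 1, 91]
[4, 7, 3, 1, 91]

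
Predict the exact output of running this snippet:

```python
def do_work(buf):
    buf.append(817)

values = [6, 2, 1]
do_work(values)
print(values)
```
[6, 2, 1, 817]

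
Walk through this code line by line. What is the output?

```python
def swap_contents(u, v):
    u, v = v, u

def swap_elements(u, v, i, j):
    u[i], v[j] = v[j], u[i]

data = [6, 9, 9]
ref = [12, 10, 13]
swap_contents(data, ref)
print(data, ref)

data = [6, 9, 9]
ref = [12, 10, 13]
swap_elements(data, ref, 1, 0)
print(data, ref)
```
[6, 9, 9] [12, 10, 13]
[6, 12, 9] [9, 10, 13]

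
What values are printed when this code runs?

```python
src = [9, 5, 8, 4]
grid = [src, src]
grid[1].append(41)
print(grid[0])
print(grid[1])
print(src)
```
[9, 5, 8, 4, 41]
[9, 5, 8, 4, 41]
[9, 5, 8, 4, 41]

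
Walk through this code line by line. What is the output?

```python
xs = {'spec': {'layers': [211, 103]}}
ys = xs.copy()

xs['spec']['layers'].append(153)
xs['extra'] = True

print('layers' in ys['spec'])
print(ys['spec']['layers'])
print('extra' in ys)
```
True
[211, 103, 153]
False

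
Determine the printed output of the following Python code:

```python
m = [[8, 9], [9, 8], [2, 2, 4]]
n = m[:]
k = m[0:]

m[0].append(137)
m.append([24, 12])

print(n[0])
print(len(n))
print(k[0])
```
[8, 9, 137]
3
[8, 9, 137]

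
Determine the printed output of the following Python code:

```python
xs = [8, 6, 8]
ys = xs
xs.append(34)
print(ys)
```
[8, 6, 8, 34]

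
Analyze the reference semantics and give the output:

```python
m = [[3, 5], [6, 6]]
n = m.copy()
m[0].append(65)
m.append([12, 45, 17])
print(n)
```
[[3, 5, 65], [6, 6]]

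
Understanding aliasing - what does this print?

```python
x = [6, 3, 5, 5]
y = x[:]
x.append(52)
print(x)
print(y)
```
[6, 3, 5, 5, 52]
[6, 3, 5, 5]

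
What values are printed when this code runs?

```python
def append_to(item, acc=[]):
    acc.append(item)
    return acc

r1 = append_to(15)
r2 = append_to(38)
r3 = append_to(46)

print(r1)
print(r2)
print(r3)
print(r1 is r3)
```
[15, 38, 46]
[15, 38, 46]
[15, 38, 46]
True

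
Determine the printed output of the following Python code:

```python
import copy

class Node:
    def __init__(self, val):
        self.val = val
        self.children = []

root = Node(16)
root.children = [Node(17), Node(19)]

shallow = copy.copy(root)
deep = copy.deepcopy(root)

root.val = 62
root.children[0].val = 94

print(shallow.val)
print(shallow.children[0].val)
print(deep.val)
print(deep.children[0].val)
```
16
94
16
17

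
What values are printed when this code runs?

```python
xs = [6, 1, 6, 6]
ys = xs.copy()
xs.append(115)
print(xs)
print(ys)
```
[6, 1, 6, 6, 115]
[6, 1, 6, 6]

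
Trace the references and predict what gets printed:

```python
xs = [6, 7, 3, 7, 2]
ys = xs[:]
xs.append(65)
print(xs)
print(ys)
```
[6, 7, 3, 7, 2, 65]
[6, 7, 3, 7, 2]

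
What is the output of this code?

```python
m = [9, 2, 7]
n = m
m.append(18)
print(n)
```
[9, 2, 7, 18]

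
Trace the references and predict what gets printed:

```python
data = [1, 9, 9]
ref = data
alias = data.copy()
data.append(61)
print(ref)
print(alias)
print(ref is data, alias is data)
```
[1, 9, 9, 61]
[1, 9, 9]
True False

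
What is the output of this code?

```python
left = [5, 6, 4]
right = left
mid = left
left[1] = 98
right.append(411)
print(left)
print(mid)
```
[5, 98, 4, 411]
[5, 98, 4, 411]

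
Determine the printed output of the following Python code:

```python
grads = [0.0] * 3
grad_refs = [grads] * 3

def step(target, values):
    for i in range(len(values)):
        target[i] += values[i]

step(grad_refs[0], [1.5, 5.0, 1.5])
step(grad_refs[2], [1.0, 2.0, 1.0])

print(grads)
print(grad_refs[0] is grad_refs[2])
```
[2.5, 7.0, 2.5]
True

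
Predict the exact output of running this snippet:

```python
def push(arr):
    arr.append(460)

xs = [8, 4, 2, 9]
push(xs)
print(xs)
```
[8, 4, 2, 9, 460]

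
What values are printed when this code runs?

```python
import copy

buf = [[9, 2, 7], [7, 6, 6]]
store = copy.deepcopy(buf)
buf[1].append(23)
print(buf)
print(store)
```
[[9, 2, 7], [7, 6, 6, 23]]
[[9, 2, 7], [7, 6, 6]]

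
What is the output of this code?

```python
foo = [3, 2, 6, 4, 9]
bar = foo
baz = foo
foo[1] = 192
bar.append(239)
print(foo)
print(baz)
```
[3, 192, 6, 4, 9, 239]
[3, 192, 6, 4, 9, 239]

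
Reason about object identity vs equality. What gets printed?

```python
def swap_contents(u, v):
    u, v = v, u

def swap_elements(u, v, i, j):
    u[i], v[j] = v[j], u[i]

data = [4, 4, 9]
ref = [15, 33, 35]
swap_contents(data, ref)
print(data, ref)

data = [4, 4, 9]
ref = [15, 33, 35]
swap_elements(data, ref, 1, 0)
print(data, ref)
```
[4, 4, 9] [15, 33, 35]
[4, 15, 9] [4, 33, 35]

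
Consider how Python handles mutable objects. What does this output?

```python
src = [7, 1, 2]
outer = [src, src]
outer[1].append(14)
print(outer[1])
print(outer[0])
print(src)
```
[7, 1, 2, 14]
[7, 1, 2, 14]
[7, 1, 2, 14]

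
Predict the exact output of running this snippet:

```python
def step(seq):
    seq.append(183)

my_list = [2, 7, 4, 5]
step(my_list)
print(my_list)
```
[2, 7, 4, 5, 183]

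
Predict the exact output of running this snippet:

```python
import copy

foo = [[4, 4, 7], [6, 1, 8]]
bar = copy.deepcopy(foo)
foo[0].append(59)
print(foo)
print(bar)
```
[[4, 4, 7, 59], [6, 1, 8]]
[[4, 4, 7], [6, 1, 8]]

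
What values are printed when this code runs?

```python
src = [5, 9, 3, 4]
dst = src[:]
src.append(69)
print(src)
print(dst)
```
[5, 9, 3, 4, 69]
[5, 9, 3, 4]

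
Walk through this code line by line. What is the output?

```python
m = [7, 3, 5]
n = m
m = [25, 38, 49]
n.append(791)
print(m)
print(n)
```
[25, 38, 49]
[7, 3, 5, 791]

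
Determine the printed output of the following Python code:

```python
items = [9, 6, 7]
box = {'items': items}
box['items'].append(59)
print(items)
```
[9, 6, 7, 59]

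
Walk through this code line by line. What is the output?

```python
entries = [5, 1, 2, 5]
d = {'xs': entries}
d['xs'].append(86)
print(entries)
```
[5, 1, 2, 5, 86]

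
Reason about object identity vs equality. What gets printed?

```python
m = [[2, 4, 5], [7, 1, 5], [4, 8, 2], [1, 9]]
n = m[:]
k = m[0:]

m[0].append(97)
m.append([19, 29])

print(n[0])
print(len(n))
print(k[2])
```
[2, 4, 5, 97]
4
[4, 8, 2]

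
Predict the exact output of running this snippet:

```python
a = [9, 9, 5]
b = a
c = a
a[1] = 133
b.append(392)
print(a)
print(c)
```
[9, 133, 5, 392]
[9, 133, 5, 392]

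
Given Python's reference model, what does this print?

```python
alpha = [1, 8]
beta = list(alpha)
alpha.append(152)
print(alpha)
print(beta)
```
[1, 8, 152]
[1, 8]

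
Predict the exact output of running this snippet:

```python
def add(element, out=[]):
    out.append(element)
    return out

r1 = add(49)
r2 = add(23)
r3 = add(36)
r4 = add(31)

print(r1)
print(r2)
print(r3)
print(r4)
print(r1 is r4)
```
[49, 23, 36, 31]
[49, 23, 36, 31]
[49, 23, 36, 31]
[49, 23, 36, 31]
True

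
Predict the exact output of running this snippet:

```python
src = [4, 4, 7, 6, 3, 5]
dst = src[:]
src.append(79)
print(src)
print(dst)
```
[4, 4, 7, 6, 3, 5, 79]
[4, 4, 7, 6, 3, 5]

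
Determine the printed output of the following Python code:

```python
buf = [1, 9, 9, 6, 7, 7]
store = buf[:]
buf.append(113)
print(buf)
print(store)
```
[1, 9, 9, 6, 7, 7, 113]
[1, 9, 9, 6, 7, 7]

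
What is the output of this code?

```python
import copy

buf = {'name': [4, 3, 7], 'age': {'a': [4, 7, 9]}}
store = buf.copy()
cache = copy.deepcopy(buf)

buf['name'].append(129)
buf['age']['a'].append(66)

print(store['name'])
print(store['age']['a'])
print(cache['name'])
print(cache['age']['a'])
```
[4, 3, 7, 129]
[4, 7, 9, 66]
[4, 3, 7]
[4, 7, 9]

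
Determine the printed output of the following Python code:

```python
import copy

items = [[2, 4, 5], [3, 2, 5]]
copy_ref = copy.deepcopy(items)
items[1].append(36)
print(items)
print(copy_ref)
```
[[2, 4, 5], [3, 2, 5, 36]]
[[2, 4, 5], [3, 2, 5]]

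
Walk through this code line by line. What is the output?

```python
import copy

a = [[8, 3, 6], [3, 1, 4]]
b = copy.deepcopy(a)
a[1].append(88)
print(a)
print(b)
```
[[8, 3, 6], [3, 1, 4, 88]]
[[8, 3, 6], [3, 1, 4]]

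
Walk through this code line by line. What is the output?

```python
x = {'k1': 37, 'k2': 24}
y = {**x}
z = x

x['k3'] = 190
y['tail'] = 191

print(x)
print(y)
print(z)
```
{'k1': 37, 'k2': 24, 'k3': 190}
{'k1': 37, 'k2': 24, 'tail': 191}
{'k1': 37, 'k2': 24, 'k3': 190}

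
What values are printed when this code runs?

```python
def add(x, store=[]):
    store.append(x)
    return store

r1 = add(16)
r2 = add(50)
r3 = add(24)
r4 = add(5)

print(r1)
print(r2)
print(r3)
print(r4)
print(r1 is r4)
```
[16, 50, 24, 5]
[16, 50, 24, 5]
[16, 50, 24, 5]
[16, 50, 24, 5]
True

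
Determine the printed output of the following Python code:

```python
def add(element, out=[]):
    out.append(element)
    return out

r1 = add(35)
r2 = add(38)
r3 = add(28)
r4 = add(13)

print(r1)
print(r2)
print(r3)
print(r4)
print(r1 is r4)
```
[35, 38, 28, 13]
[35, 38, 28, 13]
[35, 38, 28, 13]
[35, 38, 28, 13]
True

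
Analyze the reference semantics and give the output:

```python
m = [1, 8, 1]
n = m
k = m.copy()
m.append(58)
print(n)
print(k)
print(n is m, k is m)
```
[1, 8, 1, 58]
[1, 8, 1]
True False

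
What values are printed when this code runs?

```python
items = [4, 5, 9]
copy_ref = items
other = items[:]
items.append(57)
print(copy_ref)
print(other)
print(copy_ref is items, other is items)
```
[4, 5, 9, 57]
[4, 5, 9]
True False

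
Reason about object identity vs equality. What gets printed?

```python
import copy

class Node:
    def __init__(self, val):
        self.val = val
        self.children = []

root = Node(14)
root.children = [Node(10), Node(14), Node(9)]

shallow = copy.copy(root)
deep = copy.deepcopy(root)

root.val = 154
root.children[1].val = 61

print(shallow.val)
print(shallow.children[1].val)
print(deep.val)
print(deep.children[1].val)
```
14
61
14
14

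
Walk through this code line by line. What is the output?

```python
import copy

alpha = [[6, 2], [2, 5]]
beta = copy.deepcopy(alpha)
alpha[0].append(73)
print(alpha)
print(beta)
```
[[6, 2, 73], [2, 5]]
[[6, 2], [2, 5]]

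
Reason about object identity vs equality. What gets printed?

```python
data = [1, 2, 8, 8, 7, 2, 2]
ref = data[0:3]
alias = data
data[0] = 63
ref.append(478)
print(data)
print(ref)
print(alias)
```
[63, 2, 8, 8, 7, 2, 2]
[1, 2, 8, 478]
[63, 2, 8, 8, 7, 2, 2]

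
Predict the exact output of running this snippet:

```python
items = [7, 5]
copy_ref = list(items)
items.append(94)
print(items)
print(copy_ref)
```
[7, 5, 94]
[7, 5]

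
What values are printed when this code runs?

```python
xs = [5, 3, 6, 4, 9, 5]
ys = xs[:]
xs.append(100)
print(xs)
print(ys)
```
[5, 3, 6, 4, 9, 5, 100]
[5, 3, 6, 4, 9, 5]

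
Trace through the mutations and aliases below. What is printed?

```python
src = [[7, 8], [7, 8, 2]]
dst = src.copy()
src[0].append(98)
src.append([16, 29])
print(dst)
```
[[7, 8, 98], [7, 8, 2]]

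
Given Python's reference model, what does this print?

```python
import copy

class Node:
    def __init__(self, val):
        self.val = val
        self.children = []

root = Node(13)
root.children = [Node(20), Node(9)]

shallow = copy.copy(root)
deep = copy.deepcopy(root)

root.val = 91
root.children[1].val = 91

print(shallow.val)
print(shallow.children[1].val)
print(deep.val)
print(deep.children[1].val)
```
13
91
13
9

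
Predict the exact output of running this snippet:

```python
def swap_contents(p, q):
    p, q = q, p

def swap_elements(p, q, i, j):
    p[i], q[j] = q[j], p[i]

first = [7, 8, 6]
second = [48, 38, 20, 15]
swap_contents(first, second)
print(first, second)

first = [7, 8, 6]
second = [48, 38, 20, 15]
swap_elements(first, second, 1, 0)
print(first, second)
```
[7, 8, 6] [48, 38, 20, 15]
[7, 48, 6] [8, 38, 20, 15]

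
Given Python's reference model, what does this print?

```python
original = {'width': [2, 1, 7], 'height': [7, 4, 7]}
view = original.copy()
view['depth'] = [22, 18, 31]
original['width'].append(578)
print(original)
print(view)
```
{'width': [2, 1, 7, 578], 'height': [7, 4, 7]}
{'width': [2, 1, 7, 578], 'height': [7, 4, 7], 'depth': [22, 18, 31]}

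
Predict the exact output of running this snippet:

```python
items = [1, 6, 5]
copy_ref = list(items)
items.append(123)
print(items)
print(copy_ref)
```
[1, 6, 5, 123]
[1, 6, 5]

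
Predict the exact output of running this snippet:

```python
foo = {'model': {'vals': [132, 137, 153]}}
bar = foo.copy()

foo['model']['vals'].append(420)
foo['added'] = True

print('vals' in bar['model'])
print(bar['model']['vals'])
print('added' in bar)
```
True
[132, 137, 153, 420]
False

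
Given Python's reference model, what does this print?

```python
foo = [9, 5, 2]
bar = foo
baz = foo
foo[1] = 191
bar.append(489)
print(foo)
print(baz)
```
[9, 191, 2, 489]
[9, 191, 2, 489]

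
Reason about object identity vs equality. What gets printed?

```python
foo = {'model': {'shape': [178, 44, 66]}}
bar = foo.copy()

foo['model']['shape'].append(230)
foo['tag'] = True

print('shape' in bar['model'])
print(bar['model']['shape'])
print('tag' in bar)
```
True
[178, 44, 66, 230]
False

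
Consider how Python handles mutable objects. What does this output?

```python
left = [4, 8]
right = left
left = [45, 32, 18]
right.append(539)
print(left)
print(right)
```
[45, 32, 18]
[4, 8, 539]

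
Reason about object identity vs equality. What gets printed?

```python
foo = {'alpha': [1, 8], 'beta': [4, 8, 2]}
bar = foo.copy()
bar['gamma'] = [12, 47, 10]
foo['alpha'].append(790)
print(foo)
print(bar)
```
{'alpha': [1, 8, 790], 'beta': [4, 8, 2]}
{'alpha': [1, 8, 790], 'beta': [4, 8, 2], 'gamma': [12, 47, 10]}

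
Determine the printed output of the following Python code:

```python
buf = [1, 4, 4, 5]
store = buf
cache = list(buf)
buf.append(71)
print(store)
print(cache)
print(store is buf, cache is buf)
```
[1, 4, 4, 5, 71]
[1, 4, 4, 5]
True False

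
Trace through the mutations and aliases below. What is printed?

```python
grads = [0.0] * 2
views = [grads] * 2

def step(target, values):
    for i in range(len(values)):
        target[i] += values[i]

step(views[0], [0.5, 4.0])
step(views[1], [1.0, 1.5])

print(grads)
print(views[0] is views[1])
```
[1.5, 5.5]
True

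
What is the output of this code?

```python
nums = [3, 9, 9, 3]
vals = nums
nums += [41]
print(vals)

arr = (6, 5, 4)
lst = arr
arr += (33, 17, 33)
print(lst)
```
[3, 9, 9, 3, 41]
(6, 5, 4)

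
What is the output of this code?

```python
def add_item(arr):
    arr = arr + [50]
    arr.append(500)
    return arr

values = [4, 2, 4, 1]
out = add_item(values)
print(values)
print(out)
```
[4, 2, 4, 1]
[4, 2, 4, 1, 50, 500]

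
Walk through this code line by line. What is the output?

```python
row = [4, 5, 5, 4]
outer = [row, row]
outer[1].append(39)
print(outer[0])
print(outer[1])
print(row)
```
[4, 5, 5, 4, 39]
[4, 5, 5, 4, 39]
[4, 5, 5, 4, 39]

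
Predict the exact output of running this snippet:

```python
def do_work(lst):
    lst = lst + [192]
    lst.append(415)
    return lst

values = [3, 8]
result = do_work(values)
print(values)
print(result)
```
[3, 8]
[3, 8, 192, 415]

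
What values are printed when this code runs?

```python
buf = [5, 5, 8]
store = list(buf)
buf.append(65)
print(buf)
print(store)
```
[5, 5, 8, 65]
[5, 5, 8]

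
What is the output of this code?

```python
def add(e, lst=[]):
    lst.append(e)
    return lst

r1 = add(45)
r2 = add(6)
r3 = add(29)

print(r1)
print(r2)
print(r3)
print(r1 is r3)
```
[45, 6, 29]
[45, 6, 29]
[45, 6, 29]
True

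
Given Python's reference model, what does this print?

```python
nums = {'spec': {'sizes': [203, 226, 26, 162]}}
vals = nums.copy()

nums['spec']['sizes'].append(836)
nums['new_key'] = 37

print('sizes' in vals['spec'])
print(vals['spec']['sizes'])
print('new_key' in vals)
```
True
[203, 226, 26, 162, 836]
False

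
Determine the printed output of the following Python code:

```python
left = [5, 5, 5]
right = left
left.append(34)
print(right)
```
[5, 5, 5, 34]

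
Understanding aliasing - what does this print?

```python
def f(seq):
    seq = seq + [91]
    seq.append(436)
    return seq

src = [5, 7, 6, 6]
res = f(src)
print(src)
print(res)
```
[5, 7, 6, 6]
[5, 7, 6, 6, 91, 436]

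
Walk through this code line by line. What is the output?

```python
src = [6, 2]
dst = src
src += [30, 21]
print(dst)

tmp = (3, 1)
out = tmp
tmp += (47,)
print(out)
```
[6, 2, 30, 21]
(3, 1)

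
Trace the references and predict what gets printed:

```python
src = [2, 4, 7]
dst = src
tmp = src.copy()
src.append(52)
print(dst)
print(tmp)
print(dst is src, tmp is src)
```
[2, 4, 7, 52]
[2, 4, 7]
True False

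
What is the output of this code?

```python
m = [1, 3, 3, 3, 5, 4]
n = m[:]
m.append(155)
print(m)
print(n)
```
[1, 3, 3, 3, 5, 4, 155]
[1, 3, 3, 3, 5, 4]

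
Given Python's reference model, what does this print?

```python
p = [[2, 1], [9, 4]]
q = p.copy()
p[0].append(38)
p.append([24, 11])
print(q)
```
[[2, 1, 38], [9, 4]]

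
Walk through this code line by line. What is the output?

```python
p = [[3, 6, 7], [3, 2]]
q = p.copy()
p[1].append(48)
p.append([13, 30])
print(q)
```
[[3, 6, 7], [3, 2, 48]]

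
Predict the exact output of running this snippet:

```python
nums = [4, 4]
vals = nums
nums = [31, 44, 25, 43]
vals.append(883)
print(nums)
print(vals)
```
[31, 44, 25, 43]
[4, 4, 883]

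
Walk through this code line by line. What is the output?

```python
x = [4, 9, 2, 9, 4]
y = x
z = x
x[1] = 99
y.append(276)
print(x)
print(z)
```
[4, 99, 2, 9, 4, 276]
[4, 99, 2, 9, 4, 276]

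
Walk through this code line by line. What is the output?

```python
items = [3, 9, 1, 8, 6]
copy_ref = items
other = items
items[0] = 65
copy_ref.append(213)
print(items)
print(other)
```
[65, 9, 1, 8, 6, 213]
[65, 9, 1, 8, 6, 213]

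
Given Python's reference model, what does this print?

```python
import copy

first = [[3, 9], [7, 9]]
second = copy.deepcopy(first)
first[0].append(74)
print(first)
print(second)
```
[[3, 9, 74], [7, 9]]
[[3, 9], [7, 9]]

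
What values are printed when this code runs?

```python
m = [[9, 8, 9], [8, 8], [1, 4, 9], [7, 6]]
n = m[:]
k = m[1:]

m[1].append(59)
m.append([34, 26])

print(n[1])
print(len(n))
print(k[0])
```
[8, 8, 59]
4
[8, 8, 59]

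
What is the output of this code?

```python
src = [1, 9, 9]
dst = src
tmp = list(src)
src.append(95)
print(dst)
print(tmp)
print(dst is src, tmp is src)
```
[1, 9, 9, 95]
[1, 9, 9]
True False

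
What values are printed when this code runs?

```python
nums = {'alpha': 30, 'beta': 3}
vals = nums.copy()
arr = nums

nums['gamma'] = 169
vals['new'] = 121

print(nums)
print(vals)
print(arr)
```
{'alpha': 30, 'beta': 3, 'gamma': 169}
{'alpha': 30, 'beta': 3, 'new': 121}
{'alpha': 30, 'beta': 3, 'gamma': 169}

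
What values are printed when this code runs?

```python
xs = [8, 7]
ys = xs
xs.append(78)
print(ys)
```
[8, 7, 78]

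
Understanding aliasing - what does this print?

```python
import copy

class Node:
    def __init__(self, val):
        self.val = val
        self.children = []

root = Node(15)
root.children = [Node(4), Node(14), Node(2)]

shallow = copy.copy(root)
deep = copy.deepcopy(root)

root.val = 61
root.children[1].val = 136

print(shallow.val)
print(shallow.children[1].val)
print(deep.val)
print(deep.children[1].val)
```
15
136
15
14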